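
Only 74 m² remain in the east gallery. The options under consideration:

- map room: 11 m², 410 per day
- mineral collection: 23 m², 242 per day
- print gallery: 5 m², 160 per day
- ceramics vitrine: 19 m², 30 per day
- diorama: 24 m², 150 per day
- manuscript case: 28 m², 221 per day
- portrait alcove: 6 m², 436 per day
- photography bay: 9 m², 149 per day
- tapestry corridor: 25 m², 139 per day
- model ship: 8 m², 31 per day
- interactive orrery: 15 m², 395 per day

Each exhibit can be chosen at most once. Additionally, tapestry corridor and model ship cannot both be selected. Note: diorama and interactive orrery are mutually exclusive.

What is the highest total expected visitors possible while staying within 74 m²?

By expected visitors per m²: portrait alcove 72.67, map room 37.27, print gallery 32.00 lead.
Taking map room + mineral collection + print gallery + portrait alcove + photography bay + interactive orrery: 69 m² used, 1792 in expected visitors.

1792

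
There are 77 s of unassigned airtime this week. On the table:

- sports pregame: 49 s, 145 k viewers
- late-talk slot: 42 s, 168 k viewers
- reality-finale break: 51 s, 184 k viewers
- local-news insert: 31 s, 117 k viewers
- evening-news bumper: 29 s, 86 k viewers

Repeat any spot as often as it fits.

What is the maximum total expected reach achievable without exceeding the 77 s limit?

Ranking by ratio (expected reach/s): late-talk slot 4.00, local-news insert 3.77, reality-finale break 3.61, evening-news bumper 2.97.
The ratio ordering already packs tightly: late-talk slot + local-news insert, 73 s, 285.

285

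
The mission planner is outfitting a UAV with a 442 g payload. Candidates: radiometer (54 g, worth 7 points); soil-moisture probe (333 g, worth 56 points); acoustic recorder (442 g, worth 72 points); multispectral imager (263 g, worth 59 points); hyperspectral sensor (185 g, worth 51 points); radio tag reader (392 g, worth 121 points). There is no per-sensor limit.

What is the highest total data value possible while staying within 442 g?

121

Density check — radio tag reader 0.31, hyperspectral sensor 0.28, multispectral imager 0.22, soil-moisture probe 0.17 are the best per g.
Radio tag reader uses 392 of the 442 g and totals 121.
No other feasible combination exceeds 121.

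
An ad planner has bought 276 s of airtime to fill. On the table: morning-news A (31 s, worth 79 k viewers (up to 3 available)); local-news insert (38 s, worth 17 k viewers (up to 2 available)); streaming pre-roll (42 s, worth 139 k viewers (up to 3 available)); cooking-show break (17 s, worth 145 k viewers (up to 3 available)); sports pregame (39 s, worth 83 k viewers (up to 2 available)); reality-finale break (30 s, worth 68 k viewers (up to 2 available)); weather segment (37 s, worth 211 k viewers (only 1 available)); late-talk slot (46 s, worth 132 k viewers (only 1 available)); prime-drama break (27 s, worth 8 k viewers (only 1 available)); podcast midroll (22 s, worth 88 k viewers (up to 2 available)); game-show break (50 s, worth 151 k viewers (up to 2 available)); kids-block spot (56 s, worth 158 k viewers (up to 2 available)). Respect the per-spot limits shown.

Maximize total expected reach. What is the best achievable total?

1263

A density-first pass picks 3×streaming pre-roll + 3×cooking-show break + weather segment + 2×podcast midroll — 1239 at 258 s.
Dropping 2×streaming pre-roll frees 84 s; slotting in 2×game-show break (100 s) lifts the total to 1263 at 274 s.
That's the maximum — no swap from here does better than 1263.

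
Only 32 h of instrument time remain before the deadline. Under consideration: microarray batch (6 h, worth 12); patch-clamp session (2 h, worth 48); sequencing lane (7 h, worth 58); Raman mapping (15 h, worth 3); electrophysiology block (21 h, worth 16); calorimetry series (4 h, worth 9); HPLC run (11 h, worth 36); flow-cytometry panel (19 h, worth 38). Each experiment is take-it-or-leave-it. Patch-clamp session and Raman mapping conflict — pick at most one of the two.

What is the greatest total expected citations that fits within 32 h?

163

The ratio ordering already packs tightly: microarray batch + patch-clamp session + sequencing lane + calorimetry series + HPLC run, 30 h, 163.
Every other selection either busts 32 h or breaks a pairing rule or fails to beat 163.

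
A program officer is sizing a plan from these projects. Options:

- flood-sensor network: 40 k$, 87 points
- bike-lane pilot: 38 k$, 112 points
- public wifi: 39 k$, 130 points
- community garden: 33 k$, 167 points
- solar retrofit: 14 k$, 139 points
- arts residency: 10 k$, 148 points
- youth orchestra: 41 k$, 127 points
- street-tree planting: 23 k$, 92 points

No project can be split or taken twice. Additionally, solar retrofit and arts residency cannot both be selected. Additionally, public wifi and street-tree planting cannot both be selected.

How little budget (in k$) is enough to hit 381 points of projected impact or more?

66

Look for the lowest-budget combination reaching 381.
Taking community garden + arts residency + street-tree planting gives 407 (≥ 381) for 66 k$.
Any bundle with less than 66 k$ falls short of 381.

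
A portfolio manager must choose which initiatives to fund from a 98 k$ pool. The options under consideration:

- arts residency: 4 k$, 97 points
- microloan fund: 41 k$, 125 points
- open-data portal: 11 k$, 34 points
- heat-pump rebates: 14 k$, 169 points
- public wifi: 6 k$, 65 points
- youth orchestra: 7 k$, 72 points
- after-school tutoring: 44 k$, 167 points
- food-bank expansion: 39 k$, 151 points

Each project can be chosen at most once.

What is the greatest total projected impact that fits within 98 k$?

604

Density check — arts residency 24.25, heat-pump rebates 12.07, public wifi 10.83 are the best per k$.
A density-first pass picks arts residency + open-data portal + heat-pump rebates + public wifi + youth orchestra + food-bank expansion — 588 at 81 k$.
Dropping food-bank expansion frees 39 k$; slotting in after-school tutoring (44 k$) lifts the total to 604 at 86 k$.
Runner-up arts residency + open-data portal + heat-pump rebates + public wifi + youth orchestra + food-bank expansion tops out at 588.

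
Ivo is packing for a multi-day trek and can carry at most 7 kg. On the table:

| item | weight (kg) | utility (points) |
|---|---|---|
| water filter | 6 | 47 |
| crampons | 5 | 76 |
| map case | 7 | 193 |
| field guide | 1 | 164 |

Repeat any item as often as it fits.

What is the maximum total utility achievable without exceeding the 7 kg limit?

7×field guide uses 7 of the 7 kg and totals 1148.
No other feasible combination exceeds 1148.

1148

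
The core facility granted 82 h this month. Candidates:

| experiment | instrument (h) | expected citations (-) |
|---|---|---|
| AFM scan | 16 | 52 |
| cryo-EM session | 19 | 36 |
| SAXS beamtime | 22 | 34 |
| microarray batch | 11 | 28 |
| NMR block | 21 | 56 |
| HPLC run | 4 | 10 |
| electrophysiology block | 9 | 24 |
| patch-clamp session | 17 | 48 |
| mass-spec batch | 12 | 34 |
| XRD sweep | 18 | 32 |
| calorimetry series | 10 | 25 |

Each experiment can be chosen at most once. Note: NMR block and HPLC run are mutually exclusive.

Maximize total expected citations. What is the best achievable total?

221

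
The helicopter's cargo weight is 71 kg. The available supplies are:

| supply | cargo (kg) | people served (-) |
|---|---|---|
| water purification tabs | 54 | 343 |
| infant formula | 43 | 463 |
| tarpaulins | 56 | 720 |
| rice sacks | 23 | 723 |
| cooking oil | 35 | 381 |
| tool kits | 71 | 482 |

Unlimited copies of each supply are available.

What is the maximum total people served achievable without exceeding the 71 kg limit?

2169

3×rice sacks uses 69 of the 71 kg and totals 2169.
Every other selection either busts 71 kg or fails to beat 2169.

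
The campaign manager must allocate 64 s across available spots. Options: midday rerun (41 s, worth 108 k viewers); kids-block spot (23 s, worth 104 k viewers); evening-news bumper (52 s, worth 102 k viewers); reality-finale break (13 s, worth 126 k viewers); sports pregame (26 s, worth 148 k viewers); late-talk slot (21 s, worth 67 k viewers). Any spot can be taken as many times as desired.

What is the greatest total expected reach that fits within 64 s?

Ranking by ratio (expected reach/s): reality-finale break 9.69, sports pregame 5.69, kids-block spot 4.52, late-talk slot 3.19.
Taking 4×reality-finale break: 52 s used, 504 in expected reach.

504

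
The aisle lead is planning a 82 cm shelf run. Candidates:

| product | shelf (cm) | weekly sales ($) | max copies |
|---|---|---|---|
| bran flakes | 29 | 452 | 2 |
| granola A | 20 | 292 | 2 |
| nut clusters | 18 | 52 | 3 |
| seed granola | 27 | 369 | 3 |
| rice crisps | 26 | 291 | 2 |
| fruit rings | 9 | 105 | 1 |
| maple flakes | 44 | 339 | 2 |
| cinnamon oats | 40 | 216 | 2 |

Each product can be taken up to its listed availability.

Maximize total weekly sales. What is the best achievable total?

1196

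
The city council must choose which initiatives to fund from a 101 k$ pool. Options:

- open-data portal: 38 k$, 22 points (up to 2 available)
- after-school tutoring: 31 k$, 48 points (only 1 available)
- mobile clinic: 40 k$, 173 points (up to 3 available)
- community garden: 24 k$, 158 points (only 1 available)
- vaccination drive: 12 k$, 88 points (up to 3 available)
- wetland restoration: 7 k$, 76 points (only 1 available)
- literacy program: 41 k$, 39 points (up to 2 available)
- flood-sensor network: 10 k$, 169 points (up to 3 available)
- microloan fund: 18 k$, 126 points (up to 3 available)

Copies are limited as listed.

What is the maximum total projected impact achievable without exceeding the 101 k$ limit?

1011

Density check — flood-sensor network 16.90, wetland restoration 10.86, vaccination drive 7.33 are the best per k$.
A density-first pass picks 3×vaccination drive + wetland restoration + 3×flood-sensor network + microloan fund — 973 at 91 k$.
Replace vaccination drive with microloan fund: the trade gains 38 net, giving 1011 at 97 k$.
That's the maximum — no swap from here does better than 1011.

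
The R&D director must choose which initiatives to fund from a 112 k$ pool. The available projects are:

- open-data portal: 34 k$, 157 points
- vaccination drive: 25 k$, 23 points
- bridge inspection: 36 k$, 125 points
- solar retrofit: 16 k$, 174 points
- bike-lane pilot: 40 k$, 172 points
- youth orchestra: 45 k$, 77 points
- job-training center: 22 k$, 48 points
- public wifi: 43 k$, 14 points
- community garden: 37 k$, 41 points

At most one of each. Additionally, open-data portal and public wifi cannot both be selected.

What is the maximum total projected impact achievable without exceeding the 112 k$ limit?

551

Ranking by ratio (projected impact/k$): solar retrofit 10.88, open-data portal 4.62, bike-lane pilot 4.30, bridge inspection 3.47.
Taking open-data portal + solar retrofit + bike-lane pilot + job-training center: 112 k$ used, 551 in projected impact.
Runner-up open-data portal + bridge inspection + solar retrofit + job-training center tops out at 504.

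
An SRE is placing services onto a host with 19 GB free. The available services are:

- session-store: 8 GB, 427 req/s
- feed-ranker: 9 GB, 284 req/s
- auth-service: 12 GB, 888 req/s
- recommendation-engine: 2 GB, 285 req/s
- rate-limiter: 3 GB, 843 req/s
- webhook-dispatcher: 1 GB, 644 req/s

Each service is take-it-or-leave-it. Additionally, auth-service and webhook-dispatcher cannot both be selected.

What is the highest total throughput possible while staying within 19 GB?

2199

Session-store + recommendation-engine + rate-limiter + webhook-dispatcher uses 14 of the 19 GB and totals 2199.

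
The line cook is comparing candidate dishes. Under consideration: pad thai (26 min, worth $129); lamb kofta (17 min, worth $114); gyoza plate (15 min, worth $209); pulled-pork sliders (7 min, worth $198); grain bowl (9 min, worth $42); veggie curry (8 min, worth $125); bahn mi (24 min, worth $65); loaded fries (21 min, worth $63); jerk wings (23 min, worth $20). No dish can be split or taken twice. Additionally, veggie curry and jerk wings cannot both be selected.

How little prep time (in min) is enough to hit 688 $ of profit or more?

56

Minimise min subject to total profit ≥ 688.
lamb kofta + gyoza plate + pulled-pork sliders + grain bowl + veggie curry: 688 profit at 56 min.
Below 56 min the best achievable stays under 688.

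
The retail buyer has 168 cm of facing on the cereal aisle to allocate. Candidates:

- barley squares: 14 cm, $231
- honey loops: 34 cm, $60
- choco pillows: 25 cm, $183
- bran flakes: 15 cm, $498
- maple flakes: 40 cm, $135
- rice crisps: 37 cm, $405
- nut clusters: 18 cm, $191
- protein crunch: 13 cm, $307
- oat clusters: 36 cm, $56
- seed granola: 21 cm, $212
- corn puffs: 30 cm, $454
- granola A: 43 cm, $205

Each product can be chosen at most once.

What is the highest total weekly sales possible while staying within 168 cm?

2298

Ranking by ratio (weekly sales/cm): bran flakes 33.20, protein crunch 23.62, barley squares 16.50.
The ratio ordering already packs tightly: barley squares + bran flakes + rice crisps + nut clusters + protein crunch + seed granola + corn puffs, 148 cm, 2298.
The closest alternative, barley squares + choco pillows + bran flakes + rice crisps + protein crunch + seed granola + corn puffs, reaches only 2290.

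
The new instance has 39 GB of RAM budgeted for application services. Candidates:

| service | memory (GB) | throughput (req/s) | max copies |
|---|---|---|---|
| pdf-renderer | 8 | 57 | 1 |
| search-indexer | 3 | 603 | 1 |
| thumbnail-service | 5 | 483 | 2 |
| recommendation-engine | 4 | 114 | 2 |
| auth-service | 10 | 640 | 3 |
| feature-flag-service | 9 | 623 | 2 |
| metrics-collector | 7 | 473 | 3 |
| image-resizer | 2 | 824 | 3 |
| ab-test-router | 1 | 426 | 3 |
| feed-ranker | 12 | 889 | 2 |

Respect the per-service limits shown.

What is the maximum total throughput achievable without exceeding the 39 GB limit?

6432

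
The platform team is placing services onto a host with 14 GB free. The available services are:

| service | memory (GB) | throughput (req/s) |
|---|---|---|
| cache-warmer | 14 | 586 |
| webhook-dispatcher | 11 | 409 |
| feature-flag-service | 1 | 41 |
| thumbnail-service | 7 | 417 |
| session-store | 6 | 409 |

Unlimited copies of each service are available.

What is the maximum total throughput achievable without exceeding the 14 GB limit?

900

By throughput per GB: session-store 68.17, thumbnail-service 59.57, cache-warmer 41.86 lead.
2×feature-flag-service + 2×session-store uses 14 of the 14 GB and totals 900.
Nothing else within 14 GB beats 900.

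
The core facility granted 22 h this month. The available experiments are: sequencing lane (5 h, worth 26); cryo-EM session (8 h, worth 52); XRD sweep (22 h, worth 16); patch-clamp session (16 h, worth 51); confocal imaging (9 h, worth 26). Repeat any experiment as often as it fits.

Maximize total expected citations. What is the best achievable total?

Sequencing lane + 2×cryo-EM session uses 21 of the 22 h and totals 130.
Every other selection either busts 22 h or fails to beat 130.

130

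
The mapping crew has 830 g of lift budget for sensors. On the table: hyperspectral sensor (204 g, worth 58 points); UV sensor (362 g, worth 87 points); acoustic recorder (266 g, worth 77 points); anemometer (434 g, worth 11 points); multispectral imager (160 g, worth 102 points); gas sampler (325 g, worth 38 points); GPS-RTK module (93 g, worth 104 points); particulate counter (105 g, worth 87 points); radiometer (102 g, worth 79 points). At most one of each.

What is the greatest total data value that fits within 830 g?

Ranking by ratio (data value/g): GPS-RTK module 1.12, particulate counter 0.83, radiometer 0.77, multispectral imager 0.64.
Filling by ratio: acoustic recorder + multispectral imager + GPS-RTK module + particulate counter + radiometer for 449, with 104 g left unused.
The 266 g tied up in acoustic recorder is better spent on UV sensor — total rises to 459 (822 g).
The closest alternative, acoustic recorder + multispectral imager + GPS-RTK module + particulate counter + radiometer, reaches only 449.

459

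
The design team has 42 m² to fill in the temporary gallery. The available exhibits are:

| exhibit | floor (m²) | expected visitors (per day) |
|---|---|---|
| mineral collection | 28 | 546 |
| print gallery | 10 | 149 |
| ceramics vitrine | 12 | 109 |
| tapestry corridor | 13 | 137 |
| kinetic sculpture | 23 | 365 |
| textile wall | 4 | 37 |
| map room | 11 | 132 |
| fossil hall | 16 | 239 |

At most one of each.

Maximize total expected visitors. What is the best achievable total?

732

Mineral collection + print gallery + textile wall uses 42 of the 42 m² and totals 732.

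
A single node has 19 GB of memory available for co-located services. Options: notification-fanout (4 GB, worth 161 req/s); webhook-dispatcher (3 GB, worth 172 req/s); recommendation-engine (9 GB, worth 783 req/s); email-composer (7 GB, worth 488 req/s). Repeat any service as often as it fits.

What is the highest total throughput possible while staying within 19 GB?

2×recommendation-engine uses 18 of the 19 GB and totals 1566.
That's the maximum — no swap from here does better than 1566.

1566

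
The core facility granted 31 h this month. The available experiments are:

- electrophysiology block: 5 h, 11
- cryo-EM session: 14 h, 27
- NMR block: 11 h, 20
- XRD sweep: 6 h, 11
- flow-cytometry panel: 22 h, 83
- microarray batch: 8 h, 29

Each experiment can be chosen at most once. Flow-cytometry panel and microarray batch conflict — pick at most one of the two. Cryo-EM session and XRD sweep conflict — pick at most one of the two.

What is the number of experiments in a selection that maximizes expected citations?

2

Optimal total is 94.
One optimal bundle: electrophysiology block + flow-cytometry panel (27 h).
Any selection reaching 94 contains exactly 2 experiments.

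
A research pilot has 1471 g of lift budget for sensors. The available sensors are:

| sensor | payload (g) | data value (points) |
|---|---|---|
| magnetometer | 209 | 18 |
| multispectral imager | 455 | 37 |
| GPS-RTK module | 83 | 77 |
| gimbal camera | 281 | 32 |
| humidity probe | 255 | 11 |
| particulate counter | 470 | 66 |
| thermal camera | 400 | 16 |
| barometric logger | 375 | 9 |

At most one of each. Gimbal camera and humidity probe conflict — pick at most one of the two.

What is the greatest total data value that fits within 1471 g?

Ranking by ratio (data value/g): GPS-RTK module 0.93, particulate counter 0.14, gimbal camera 0.11, magnetometer 0.09.
Best packing: multispectral imager + GPS-RTK module + gimbal camera + particulate counter — 1289 g, 212 total.
An exhaustive check of the 256 subsets confirms 212.

212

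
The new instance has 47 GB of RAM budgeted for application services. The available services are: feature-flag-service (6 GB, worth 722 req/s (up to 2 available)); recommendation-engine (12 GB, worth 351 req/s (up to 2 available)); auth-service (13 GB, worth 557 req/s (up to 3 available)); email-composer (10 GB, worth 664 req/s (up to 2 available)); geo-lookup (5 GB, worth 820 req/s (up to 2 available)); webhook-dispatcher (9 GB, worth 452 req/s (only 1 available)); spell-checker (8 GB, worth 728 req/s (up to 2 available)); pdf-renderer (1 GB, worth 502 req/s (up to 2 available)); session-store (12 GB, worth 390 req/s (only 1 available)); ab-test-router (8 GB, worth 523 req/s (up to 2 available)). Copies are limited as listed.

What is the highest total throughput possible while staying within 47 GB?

5565

A density-first pass picks 2×feature-flag-service + 2×geo-lookup + 2×spell-checker + 2×pdf-renderer — 5544 at 40 GB.
Replace pdf-renderer with ab-test-router: the trade gains 21 net, giving 5565 at 47 GB.
No other feasible combination exceeds 5565.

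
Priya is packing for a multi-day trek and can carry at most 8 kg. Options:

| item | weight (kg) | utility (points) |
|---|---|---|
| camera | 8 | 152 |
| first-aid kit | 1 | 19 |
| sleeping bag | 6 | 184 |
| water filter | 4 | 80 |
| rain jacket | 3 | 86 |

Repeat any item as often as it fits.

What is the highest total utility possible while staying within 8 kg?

Taking 2×first-aid kit + sleeping bag: 8 kg used, 222 in utility.
No other feasible combination exceeds 222.

222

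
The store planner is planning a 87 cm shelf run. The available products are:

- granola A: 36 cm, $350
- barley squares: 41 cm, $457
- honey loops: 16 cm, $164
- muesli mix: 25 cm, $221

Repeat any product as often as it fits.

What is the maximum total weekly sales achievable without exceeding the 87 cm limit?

914

Ranking by ratio (weekly sales/cm): barley squares 11.15, honey loops 10.25, granola A 9.72, muesli mix 8.84.
Taking 2×barley squares: 82 cm used, 914 in weekly sales.
Every other selection either busts 87 cm or fails to beat 914.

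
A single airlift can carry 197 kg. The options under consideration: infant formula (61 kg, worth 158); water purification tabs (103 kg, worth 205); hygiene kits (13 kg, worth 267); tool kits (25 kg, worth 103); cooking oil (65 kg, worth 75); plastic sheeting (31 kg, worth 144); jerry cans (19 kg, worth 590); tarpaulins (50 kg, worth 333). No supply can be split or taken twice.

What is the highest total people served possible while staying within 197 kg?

Ranking by ratio (people served/kg): jerry cans 31.05, hygiene kits 20.54, tarpaulins 6.66.
Taking the top-ratio supplies first gives hygiene kits + tool kits + plastic sheeting + jerry cans + tarpaulins for 1437 (138 kg).
Dropping tool kits frees 25 kg; slotting in infant formula (61 kg) lifts the total to 1492 at 174 kg.
The closest alternative, infant formula + hygiene kits + tool kits + jerry cans + tarpaulins, reaches only 1451.

1492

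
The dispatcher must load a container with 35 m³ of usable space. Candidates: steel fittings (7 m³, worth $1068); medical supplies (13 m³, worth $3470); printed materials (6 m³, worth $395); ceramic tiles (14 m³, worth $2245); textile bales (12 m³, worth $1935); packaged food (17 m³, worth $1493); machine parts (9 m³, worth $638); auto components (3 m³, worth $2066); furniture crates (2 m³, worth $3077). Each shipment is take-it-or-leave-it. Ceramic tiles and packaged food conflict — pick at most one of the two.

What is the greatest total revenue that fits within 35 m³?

10858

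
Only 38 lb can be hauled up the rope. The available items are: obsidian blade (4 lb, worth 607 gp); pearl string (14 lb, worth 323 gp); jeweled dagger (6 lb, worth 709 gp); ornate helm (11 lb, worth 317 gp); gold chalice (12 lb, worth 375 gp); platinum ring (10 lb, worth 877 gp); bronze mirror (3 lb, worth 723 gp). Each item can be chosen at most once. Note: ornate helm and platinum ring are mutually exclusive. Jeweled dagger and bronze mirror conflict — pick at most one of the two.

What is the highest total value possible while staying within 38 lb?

Best packing: obsidian blade + gold chalice + platinum ring + bronze mirror — 29 lb, 2582 total.

2582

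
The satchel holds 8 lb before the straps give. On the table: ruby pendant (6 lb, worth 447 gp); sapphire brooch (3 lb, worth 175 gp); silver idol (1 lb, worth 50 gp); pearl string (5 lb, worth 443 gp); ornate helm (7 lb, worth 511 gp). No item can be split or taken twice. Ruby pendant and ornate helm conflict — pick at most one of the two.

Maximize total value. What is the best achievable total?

618

Density check — pearl string 88.60, ruby pendant 74.50, ornate helm 73.00 are the best per lb.
Best packing: sapphire brooch + pearl string — 8 lb, 618 total.
That's the maximum — no feasible swap from here does better than 618.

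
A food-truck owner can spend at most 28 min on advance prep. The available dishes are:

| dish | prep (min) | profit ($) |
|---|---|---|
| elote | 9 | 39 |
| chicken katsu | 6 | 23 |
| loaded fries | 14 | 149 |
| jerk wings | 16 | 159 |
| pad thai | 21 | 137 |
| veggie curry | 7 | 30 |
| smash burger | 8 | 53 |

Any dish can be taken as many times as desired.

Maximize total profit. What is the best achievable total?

298

Ranking by ratio (profit/min): loaded fries 10.64, jerk wings 9.94, smash burger 6.62, pad thai 6.52.
The ratio ordering already packs tightly: 2×loaded fries, 28 min, 298.
Nothing else within 28 min beats 298.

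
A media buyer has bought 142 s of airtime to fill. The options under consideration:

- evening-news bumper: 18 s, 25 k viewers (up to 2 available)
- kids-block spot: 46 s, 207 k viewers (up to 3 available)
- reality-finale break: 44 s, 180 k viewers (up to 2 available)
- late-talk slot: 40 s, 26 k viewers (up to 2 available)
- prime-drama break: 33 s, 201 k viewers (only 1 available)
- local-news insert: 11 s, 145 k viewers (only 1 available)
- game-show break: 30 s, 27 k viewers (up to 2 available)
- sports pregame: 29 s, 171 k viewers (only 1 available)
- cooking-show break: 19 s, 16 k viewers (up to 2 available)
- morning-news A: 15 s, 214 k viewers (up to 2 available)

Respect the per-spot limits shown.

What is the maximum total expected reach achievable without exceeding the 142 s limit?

1007

The ratio heuristic lands on 2×evening-news bumper + prime-drama break + local-news insert + sports pregame + 2×morning-news A (995) but leaves 3 s idle.
Replace 2×evening-news bumper and local-news insert with kids-block spot: the trade gains 12 net, giving 1007 at 138 s.
No other feasible combination exceeds 1007.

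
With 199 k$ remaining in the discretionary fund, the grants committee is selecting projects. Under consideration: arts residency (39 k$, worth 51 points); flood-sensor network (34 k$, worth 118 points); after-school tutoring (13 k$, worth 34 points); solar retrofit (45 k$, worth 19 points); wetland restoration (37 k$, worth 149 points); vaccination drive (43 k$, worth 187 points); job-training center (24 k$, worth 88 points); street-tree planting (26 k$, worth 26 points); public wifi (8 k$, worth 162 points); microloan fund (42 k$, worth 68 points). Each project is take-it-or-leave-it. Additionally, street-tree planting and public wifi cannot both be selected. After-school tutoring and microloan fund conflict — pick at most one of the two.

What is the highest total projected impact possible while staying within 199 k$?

789

By projected impact per k$: public wifi 20.25, vaccination drive 4.35, wetland restoration 4.03, job-training center 3.67 lead.
Arts residency + flood-sensor network + after-school tutoring + wetland restoration + vaccination drive + job-training center + public wifi uses 198 of the 199 k$ and totals 789.
Every other selection either busts 199 k$ or breaks a pairing rule or fails to beat 789.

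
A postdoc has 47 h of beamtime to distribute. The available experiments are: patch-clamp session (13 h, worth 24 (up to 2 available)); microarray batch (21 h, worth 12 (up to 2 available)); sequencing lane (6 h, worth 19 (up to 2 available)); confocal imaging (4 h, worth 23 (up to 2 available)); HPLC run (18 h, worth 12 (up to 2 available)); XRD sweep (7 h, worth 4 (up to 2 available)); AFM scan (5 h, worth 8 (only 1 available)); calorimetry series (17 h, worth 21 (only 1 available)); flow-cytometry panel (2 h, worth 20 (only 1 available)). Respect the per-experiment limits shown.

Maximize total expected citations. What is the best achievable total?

141

Greedy by ratio would take patch-clamp session + 2×sequencing lane + 2×confocal imaging + XRD sweep + AFM scan + flow-cytometry panel: 47 h used, total 140.
Dropping sequencing lane and XRD sweep frees 13 h; slotting in patch-clamp session (13 h) lifts the total to 141 at 47 h.
No other feasible combination exceeds 141.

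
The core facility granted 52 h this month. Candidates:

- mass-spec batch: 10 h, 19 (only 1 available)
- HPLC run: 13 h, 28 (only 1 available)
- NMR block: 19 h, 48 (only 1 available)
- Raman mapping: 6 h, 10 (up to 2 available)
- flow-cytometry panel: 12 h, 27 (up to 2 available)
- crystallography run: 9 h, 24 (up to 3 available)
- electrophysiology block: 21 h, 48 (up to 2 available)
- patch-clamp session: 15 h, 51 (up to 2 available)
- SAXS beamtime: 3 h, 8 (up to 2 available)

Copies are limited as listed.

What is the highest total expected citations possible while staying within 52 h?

Ranking by ratio (expected citations/h): patch-clamp session 3.40, crystallography run 2.67, SAXS beamtime 2.67.
Taking 2×crystallography run + 2×patch-clamp session + SAXS beamtime: 51 h used, 158 in expected citations.
That's the maximum — no swap from here does better than 158.

158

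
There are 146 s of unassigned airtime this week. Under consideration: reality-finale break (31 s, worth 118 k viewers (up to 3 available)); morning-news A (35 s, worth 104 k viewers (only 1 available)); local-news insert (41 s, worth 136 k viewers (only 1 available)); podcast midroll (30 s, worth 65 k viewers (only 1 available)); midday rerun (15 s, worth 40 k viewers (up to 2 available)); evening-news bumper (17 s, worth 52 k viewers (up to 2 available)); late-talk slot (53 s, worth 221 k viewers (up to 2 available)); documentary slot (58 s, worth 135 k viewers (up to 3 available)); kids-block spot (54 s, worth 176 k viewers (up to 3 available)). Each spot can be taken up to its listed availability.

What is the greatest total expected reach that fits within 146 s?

Taking the top-ratio spots first gives reality-finale break + 2×late-talk slot for 560 (137 s).
Dropping late-talk slot frees 53 s; slotting in 2×reality-finale break (62 s) lifts the total to 575 at 146 s.
Nothing else within 146 s beats 575.

575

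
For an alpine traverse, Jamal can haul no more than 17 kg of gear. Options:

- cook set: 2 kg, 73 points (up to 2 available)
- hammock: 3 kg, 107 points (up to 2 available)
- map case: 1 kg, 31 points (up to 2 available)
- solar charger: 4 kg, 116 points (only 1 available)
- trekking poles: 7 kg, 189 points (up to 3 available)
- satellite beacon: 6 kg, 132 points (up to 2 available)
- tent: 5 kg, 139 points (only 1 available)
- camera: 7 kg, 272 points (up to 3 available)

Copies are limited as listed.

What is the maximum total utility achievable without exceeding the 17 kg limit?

651

Ranking by ratio (utility/kg): camera 38.86, cook set 36.50, hammock 35.67, map case 31.00.
Greedy by ratio would take cook set + map case + 2×camera: 17 kg used, total 648.
The 3 kg tied up in cook set and map case is better spent on hammock — total rises to 651 (17 kg).
No other feasible combination exceeds 651.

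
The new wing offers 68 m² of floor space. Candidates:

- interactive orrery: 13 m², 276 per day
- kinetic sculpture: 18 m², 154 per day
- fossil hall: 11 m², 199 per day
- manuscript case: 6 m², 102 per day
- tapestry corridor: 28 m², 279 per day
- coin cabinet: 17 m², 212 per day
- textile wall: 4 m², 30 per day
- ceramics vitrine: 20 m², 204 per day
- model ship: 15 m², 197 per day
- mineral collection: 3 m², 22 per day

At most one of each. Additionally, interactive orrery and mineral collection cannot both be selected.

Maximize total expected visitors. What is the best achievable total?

Taking interactive orrery + fossil hall + manuscript case + coin cabinet + textile wall + model ship: 66 m² used, 1016 in expected visitors.

1016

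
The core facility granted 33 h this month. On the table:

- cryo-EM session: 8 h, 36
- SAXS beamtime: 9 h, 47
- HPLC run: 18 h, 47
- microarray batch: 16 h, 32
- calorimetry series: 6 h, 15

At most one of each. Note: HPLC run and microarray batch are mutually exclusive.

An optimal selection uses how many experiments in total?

3

Best achievable expected citations is 115.
One optimal bundle: cryo-EM session + SAXS beamtime + microarray batch (33 h).
Every optimal selection uses 3 experiments.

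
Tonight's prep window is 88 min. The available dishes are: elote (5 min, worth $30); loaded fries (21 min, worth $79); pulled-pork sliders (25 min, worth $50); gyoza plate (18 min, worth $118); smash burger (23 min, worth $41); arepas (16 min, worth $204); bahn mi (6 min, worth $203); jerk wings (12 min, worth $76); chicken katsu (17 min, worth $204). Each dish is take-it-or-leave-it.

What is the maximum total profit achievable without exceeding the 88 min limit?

838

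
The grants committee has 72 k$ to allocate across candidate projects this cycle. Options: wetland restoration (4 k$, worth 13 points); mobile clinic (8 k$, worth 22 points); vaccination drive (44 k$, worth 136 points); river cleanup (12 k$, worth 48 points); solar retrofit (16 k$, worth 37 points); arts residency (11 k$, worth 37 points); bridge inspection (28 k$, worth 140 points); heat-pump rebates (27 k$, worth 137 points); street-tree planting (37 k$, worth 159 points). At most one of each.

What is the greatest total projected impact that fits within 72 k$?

338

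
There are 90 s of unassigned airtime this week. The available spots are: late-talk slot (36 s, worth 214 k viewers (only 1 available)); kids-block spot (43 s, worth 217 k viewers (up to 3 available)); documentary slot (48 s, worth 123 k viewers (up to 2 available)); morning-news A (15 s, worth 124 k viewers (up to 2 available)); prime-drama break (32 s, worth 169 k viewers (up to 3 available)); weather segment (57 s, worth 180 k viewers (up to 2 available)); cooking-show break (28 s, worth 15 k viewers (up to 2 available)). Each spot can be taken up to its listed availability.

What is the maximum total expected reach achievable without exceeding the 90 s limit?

Density check — morning-news A 8.27, late-talk slot 5.94, prime-drama break 5.28, kids-block spot 5.05 are the best per s.
A density-first pass picks late-talk slot + 2×morning-news A — 462 at 66 s.
Dropping late-talk slot and morning-news A frees 51 s; slotting in kids-block spot + prime-drama break (75 s) lifts the total to 510 at 90 s.
Every other selection either busts 90 s or exceeds an availability limit or fails to beat 510.

510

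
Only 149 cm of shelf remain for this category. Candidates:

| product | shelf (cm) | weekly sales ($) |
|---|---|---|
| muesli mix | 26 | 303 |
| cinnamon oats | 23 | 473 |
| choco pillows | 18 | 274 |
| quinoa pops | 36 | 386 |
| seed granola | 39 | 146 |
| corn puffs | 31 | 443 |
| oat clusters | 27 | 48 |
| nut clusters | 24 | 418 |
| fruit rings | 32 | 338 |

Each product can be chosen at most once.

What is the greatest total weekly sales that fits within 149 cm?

2058

By weekly sales per cm: cinnamon oats 20.57, nut clusters 17.42, choco pillows 15.22, corn puffs 14.29 lead.
A density-first pass picks muesli mix + cinnamon oats + choco pillows + corn puffs + oat clusters + nut clusters — 1959 at 149 cm.
A better packing is cinnamon oats + quinoa pops + corn puffs + nut clusters + fruit rings: 146 cm, total 2058.
Runner-up muesli mix + cinnamon oats + quinoa pops + corn puffs + nut clusters tops out at 2023.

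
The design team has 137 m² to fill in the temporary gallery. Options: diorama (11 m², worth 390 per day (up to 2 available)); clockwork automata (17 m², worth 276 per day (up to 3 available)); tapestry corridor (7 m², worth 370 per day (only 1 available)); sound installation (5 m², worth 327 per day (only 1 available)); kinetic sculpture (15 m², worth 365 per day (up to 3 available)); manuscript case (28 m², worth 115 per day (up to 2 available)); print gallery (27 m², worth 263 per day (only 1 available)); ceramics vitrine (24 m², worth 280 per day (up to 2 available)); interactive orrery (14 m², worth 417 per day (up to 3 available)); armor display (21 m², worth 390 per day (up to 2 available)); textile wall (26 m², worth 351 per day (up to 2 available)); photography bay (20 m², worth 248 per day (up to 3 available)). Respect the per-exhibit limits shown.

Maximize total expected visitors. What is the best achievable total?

3886

Ranking by ratio (expected visitors/m²): sound installation 65.40, tapestry corridor 52.86, diorama 35.45.
Greedy by ratio would take 2×diorama + tapestry corridor + sound installation + 3×kinetic sculpture + 3×interactive orrery: 121 m² used, total 3823.
The 5 m² tied up in sound installation is better spent on armor display — total rises to 3886 (137 m²).
That's the maximum — no swap from here does better than 3886.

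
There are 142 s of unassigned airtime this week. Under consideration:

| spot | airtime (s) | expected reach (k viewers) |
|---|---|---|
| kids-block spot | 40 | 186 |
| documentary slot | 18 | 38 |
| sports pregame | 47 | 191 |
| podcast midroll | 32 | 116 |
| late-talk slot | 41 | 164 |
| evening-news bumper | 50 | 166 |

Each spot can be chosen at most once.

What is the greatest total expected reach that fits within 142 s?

Density check — kids-block spot 4.65, sports pregame 4.06, late-talk slot 4.00, podcast midroll 3.62 are the best per s.
Greedy by ratio would take kids-block spot + sports pregame + late-talk slot: 128 s used, total 541.
Dropping late-talk slot frees 41 s; slotting in evening-news bumper (50 s) lifts the total to 543 at 137 s.
That's the maximum — no swap from here does better than 543.

543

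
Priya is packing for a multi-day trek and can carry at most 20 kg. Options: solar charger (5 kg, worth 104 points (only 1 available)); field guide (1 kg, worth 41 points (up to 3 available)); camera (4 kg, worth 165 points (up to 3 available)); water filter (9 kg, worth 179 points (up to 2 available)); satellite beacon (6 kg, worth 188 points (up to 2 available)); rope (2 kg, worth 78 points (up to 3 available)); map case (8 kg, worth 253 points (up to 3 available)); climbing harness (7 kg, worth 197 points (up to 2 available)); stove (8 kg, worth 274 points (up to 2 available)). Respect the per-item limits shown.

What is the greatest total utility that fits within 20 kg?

811

A density-first pass picks 3×field guide + 3×camera + 2×rope — 774 at 19 kg.
Dropping field guide frees 1 kg; slotting in rope (2 kg) lifts the total to 811 at 20 kg.
No other feasible combination exceeds 811.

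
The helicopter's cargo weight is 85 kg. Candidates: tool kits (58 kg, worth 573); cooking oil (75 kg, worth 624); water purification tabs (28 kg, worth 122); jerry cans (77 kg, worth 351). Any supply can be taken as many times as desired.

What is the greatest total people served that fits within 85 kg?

624

Filling by ratio: tool kits for 573, with 27 kg left unused.
The 58 kg tied up in tool kits is better spent on cooking oil — total rises to 624 (75 kg).
Every other selection either busts 85 kg or fails to beat 624.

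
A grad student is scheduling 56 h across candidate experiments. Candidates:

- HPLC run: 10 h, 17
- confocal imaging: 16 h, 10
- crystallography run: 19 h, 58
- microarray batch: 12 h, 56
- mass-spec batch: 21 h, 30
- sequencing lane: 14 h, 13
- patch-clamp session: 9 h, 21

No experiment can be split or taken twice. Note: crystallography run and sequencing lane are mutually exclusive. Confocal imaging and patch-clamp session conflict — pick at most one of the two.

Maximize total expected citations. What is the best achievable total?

By expected citations per h: microarray batch 4.67, crystallography run 3.05, patch-clamp session 2.33, HPLC run 1.70 lead.
Taking HPLC run + crystallography run + microarray batch + patch-clamp session: 50 h used, 152 in expected citations.
No other feasible combination exceeds 152.

152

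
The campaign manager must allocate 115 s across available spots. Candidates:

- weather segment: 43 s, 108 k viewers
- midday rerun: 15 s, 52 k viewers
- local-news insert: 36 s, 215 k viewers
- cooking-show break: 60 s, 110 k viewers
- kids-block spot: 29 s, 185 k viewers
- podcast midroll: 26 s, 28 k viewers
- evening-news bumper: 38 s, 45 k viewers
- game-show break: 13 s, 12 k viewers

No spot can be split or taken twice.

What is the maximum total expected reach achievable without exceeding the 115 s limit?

508

Ranking by ratio (expected reach/s): kids-block spot 6.38, local-news insert 5.97, midday rerun 3.47.
A density-first pass picks midday rerun + local-news insert + kids-block spot + podcast midroll — 480 at 106 s.
Replace midday rerun and podcast midroll with weather segment: the trade gains 28 net, giving 508 at 108 s.
An exhaustive check of the 256 subsets confirms 508.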